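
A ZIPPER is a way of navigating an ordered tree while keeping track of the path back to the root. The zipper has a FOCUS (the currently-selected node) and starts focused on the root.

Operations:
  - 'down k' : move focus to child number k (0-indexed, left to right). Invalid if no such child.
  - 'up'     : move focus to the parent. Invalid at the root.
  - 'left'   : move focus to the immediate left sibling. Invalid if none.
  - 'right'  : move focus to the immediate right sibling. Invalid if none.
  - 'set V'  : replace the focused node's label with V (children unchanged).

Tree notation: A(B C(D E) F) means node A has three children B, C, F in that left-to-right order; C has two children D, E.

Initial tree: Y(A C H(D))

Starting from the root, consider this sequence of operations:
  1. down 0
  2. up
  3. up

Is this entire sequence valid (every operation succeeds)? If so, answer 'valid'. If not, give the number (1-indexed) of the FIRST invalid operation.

Answer: 3

Derivation:
Step 1 (down 0): focus=A path=0 depth=1 children=[] left=[] right=['C', 'H'] parent=Y
Step 2 (up): focus=Y path=root depth=0 children=['A', 'C', 'H'] (at root)
Step 3 (up): INVALID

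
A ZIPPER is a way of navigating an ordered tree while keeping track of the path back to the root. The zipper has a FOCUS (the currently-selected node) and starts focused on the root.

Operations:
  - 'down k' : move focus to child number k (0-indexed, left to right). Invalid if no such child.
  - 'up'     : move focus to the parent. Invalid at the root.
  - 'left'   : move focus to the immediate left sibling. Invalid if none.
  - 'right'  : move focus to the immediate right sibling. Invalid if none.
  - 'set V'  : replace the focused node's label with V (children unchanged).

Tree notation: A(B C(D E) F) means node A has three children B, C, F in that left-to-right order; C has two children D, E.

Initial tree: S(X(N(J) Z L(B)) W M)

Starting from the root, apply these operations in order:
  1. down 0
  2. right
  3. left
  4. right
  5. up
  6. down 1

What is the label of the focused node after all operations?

Answer: W

Derivation:
Step 1 (down 0): focus=X path=0 depth=1 children=['N', 'Z', 'L'] left=[] right=['W', 'M'] parent=S
Step 2 (right): focus=W path=1 depth=1 children=[] left=['X'] right=['M'] parent=S
Step 3 (left): focus=X path=0 depth=1 children=['N', 'Z', 'L'] left=[] right=['W', 'M'] parent=S
Step 4 (right): focus=W path=1 depth=1 children=[] left=['X'] right=['M'] parent=S
Step 5 (up): focus=S path=root depth=0 children=['X', 'W', 'M'] (at root)
Step 6 (down 1): focus=W path=1 depth=1 children=[] left=['X'] right=['M'] parent=S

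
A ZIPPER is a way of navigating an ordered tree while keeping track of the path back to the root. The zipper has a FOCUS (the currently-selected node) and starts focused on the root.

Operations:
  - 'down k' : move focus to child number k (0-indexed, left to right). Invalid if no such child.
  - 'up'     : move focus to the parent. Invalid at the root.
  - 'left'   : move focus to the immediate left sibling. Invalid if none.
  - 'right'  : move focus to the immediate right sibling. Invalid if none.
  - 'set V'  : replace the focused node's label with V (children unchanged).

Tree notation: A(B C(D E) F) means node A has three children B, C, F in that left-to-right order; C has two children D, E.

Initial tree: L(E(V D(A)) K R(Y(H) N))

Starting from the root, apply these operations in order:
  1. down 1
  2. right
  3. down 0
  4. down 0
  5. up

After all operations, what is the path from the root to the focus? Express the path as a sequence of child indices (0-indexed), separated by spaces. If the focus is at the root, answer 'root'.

Step 1 (down 1): focus=K path=1 depth=1 children=[] left=['E'] right=['R'] parent=L
Step 2 (right): focus=R path=2 depth=1 children=['Y', 'N'] left=['E', 'K'] right=[] parent=L
Step 3 (down 0): focus=Y path=2/0 depth=2 children=['H'] left=[] right=['N'] parent=R
Step 4 (down 0): focus=H path=2/0/0 depth=3 children=[] left=[] right=[] parent=Y
Step 5 (up): focus=Y path=2/0 depth=2 children=['H'] left=[] right=['N'] parent=R

Answer: 2 0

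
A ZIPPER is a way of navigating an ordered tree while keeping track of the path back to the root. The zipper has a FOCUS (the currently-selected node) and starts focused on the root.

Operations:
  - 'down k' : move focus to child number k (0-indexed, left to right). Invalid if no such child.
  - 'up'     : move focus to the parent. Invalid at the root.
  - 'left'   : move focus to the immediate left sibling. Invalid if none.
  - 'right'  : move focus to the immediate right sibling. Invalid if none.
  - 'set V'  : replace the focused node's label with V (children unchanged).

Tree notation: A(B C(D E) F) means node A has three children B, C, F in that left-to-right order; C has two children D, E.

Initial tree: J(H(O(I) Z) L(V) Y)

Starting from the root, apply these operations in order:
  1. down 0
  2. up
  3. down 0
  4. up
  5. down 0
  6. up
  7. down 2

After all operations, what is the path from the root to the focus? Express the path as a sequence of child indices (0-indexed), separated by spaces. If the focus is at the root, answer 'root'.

Answer: 2

Derivation:
Step 1 (down 0): focus=H path=0 depth=1 children=['O', 'Z'] left=[] right=['L', 'Y'] parent=J
Step 2 (up): focus=J path=root depth=0 children=['H', 'L', 'Y'] (at root)
Step 3 (down 0): focus=H path=0 depth=1 children=['O', 'Z'] left=[] right=['L', 'Y'] parent=J
Step 4 (up): focus=J path=root depth=0 children=['H', 'L', 'Y'] (at root)
Step 5 (down 0): focus=H path=0 depth=1 children=['O', 'Z'] left=[] right=['L', 'Y'] parent=J
Step 6 (up): focus=J path=root depth=0 children=['H', 'L', 'Y'] (at root)
Step 7 (down 2): focus=Y path=2 depth=1 children=[] left=['H', 'L'] right=[] parent=J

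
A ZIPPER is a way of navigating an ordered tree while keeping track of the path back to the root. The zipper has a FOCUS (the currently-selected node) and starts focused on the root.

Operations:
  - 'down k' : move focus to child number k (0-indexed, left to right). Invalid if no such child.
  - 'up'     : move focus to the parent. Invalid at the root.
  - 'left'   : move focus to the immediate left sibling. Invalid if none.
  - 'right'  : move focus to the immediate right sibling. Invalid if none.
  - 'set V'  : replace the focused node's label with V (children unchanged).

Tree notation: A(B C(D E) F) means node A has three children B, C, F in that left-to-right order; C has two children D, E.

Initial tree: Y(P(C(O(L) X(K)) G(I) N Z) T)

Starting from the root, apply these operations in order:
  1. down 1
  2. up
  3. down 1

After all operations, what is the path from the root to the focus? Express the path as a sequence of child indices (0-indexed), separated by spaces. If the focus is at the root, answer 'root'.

Answer: 1

Derivation:
Step 1 (down 1): focus=T path=1 depth=1 children=[] left=['P'] right=[] parent=Y
Step 2 (up): focus=Y path=root depth=0 children=['P', 'T'] (at root)
Step 3 (down 1): focus=T path=1 depth=1 children=[] left=['P'] right=[] parent=Y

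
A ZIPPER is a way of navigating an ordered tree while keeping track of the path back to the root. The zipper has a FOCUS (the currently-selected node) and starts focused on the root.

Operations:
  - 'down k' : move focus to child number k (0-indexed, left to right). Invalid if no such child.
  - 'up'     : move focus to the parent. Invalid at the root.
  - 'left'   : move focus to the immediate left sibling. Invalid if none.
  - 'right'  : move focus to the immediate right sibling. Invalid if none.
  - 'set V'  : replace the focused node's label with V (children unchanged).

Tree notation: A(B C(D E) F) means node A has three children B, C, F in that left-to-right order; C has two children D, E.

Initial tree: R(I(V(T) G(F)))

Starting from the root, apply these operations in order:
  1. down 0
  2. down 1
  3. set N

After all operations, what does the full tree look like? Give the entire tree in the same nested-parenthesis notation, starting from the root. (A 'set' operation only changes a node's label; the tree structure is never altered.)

Step 1 (down 0): focus=I path=0 depth=1 children=['V', 'G'] left=[] right=[] parent=R
Step 2 (down 1): focus=G path=0/1 depth=2 children=['F'] left=['V'] right=[] parent=I
Step 3 (set N): focus=N path=0/1 depth=2 children=['F'] left=['V'] right=[] parent=I

Answer: R(I(V(T) N(F)))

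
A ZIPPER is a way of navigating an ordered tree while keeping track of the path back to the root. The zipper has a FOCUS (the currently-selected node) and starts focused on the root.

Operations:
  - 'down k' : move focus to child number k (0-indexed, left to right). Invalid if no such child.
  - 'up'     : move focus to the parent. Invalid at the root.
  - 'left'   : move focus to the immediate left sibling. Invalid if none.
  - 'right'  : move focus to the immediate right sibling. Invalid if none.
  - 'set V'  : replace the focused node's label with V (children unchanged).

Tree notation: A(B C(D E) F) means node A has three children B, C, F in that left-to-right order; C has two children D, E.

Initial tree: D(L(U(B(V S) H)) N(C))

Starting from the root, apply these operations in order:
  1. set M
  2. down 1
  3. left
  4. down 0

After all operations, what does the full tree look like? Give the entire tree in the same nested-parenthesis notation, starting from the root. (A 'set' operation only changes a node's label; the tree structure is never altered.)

Step 1 (set M): focus=M path=root depth=0 children=['L', 'N'] (at root)
Step 2 (down 1): focus=N path=1 depth=1 children=['C'] left=['L'] right=[] parent=M
Step 3 (left): focus=L path=0 depth=1 children=['U'] left=[] right=['N'] parent=M
Step 4 (down 0): focus=U path=0/0 depth=2 children=['B', 'H'] left=[] right=[] parent=L

Answer: M(L(U(B(V S) H)) N(C))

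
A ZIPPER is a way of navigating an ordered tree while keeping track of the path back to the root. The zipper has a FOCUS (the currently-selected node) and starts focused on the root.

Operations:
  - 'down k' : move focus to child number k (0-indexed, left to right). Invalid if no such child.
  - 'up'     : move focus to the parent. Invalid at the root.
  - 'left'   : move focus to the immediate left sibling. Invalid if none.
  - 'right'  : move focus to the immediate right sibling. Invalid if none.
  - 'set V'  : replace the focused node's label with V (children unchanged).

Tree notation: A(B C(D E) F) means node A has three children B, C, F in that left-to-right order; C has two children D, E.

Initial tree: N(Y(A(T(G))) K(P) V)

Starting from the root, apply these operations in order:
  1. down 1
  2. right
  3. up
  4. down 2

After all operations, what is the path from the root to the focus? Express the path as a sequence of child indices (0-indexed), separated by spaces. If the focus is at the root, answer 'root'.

Step 1 (down 1): focus=K path=1 depth=1 children=['P'] left=['Y'] right=['V'] parent=N
Step 2 (right): focus=V path=2 depth=1 children=[] left=['Y', 'K'] right=[] parent=N
Step 3 (up): focus=N path=root depth=0 children=['Y', 'K', 'V'] (at root)
Step 4 (down 2): focus=V path=2 depth=1 children=[] left=['Y', 'K'] right=[] parent=N

Answer: 2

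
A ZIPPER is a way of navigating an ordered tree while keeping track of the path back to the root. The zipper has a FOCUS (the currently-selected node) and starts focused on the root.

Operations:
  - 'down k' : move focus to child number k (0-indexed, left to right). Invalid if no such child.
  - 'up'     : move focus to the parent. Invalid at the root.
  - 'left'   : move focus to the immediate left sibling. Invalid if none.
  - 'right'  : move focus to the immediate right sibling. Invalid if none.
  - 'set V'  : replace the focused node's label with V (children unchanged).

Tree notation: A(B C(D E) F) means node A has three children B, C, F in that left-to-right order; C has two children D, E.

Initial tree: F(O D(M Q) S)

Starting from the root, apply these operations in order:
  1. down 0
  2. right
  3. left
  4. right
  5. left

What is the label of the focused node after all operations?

Answer: O

Derivation:
Step 1 (down 0): focus=O path=0 depth=1 children=[] left=[] right=['D', 'S'] parent=F
Step 2 (right): focus=D path=1 depth=1 children=['M', 'Q'] left=['O'] right=['S'] parent=F
Step 3 (left): focus=O path=0 depth=1 children=[] left=[] right=['D', 'S'] parent=F
Step 4 (right): focus=D path=1 depth=1 children=['M', 'Q'] left=['O'] right=['S'] parent=F
Step 5 (left): focus=O path=0 depth=1 children=[] left=[] right=['D', 'S'] parent=F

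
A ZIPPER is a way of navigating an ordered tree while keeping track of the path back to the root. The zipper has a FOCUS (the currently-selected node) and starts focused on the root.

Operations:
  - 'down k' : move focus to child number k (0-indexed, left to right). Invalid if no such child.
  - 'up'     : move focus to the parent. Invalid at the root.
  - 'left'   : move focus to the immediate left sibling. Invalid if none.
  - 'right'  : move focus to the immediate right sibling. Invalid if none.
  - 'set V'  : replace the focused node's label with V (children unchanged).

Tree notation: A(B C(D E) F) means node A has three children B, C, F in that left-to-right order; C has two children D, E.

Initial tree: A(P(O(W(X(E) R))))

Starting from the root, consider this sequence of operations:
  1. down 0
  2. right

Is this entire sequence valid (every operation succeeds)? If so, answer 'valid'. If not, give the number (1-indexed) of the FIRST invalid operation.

Step 1 (down 0): focus=P path=0 depth=1 children=['O'] left=[] right=[] parent=A
Step 2 (right): INVALID

Answer: 2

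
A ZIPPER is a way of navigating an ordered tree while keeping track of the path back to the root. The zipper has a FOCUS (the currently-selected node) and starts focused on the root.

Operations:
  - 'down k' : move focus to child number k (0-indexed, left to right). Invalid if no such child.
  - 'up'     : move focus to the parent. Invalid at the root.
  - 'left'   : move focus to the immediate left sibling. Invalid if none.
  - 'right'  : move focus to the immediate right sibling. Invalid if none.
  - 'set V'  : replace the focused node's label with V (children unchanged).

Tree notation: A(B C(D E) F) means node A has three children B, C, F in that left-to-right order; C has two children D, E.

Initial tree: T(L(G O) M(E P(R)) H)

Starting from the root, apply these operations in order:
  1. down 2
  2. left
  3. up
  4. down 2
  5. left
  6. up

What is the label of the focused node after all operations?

Step 1 (down 2): focus=H path=2 depth=1 children=[] left=['L', 'M'] right=[] parent=T
Step 2 (left): focus=M path=1 depth=1 children=['E', 'P'] left=['L'] right=['H'] parent=T
Step 3 (up): focus=T path=root depth=0 children=['L', 'M', 'H'] (at root)
Step 4 (down 2): focus=H path=2 depth=1 children=[] left=['L', 'M'] right=[] parent=T
Step 5 (left): focus=M path=1 depth=1 children=['E', 'P'] left=['L'] right=['H'] parent=T
Step 6 (up): focus=T path=root depth=0 children=['L', 'M', 'H'] (at root)

Answer: T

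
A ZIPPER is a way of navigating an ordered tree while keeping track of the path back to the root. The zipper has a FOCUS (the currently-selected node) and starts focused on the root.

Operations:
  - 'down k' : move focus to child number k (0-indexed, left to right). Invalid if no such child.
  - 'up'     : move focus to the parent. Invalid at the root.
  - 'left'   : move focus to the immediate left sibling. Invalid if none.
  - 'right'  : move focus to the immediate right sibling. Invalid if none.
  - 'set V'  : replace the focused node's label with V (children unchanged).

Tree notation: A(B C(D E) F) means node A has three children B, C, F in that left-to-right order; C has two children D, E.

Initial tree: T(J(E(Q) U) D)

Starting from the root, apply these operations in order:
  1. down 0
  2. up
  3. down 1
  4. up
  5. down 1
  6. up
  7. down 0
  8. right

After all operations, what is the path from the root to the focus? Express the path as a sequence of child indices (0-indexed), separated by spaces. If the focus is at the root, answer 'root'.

Answer: 1

Derivation:
Step 1 (down 0): focus=J path=0 depth=1 children=['E', 'U'] left=[] right=['D'] parent=T
Step 2 (up): focus=T path=root depth=0 children=['J', 'D'] (at root)
Step 3 (down 1): focus=D path=1 depth=1 children=[] left=['J'] right=[] parent=T
Step 4 (up): focus=T path=root depth=0 children=['J', 'D'] (at root)
Step 5 (down 1): focus=D path=1 depth=1 children=[] left=['J'] right=[] parent=T
Step 6 (up): focus=T path=root depth=0 children=['J', 'D'] (at root)
Step 7 (down 0): focus=J path=0 depth=1 children=['E', 'U'] left=[] right=['D'] parent=T
Step 8 (right): focus=D path=1 depth=1 children=[] left=['J'] right=[] parent=T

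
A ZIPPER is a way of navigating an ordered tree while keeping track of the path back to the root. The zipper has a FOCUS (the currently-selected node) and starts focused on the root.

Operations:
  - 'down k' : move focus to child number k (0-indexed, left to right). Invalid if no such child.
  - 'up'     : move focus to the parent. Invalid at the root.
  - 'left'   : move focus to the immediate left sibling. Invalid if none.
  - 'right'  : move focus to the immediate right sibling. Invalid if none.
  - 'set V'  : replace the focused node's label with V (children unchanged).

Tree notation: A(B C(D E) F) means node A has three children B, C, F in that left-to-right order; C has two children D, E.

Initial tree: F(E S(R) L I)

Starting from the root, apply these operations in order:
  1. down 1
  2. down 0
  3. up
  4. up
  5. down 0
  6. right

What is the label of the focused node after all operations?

Answer: S

Derivation:
Step 1 (down 1): focus=S path=1 depth=1 children=['R'] left=['E'] right=['L', 'I'] parent=F
Step 2 (down 0): focus=R path=1/0 depth=2 children=[] left=[] right=[] parent=S
Step 3 (up): focus=S path=1 depth=1 children=['R'] left=['E'] right=['L', 'I'] parent=F
Step 4 (up): focus=F path=root depth=0 children=['E', 'S', 'L', 'I'] (at root)
Step 5 (down 0): focus=E path=0 depth=1 children=[] left=[] right=['S', 'L', 'I'] parent=F
Step 6 (right): focus=S path=1 depth=1 children=['R'] left=['E'] right=['L', 'I'] parent=F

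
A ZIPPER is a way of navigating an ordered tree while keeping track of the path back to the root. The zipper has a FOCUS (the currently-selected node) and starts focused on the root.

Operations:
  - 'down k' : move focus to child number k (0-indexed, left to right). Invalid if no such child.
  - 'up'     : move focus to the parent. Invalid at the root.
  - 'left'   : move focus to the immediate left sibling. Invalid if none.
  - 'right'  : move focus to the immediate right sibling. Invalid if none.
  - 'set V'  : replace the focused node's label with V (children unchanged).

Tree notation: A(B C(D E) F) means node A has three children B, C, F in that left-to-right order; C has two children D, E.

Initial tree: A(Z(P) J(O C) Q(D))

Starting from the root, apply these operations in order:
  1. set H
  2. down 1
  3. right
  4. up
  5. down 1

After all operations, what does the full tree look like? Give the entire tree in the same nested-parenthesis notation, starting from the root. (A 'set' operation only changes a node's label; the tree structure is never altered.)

Step 1 (set H): focus=H path=root depth=0 children=['Z', 'J', 'Q'] (at root)
Step 2 (down 1): focus=J path=1 depth=1 children=['O', 'C'] left=['Z'] right=['Q'] parent=H
Step 3 (right): focus=Q path=2 depth=1 children=['D'] left=['Z', 'J'] right=[] parent=H
Step 4 (up): focus=H path=root depth=0 children=['Z', 'J', 'Q'] (at root)
Step 5 (down 1): focus=J path=1 depth=1 children=['O', 'C'] left=['Z'] right=['Q'] parent=H

Answer: H(Z(P) J(O C) Q(D))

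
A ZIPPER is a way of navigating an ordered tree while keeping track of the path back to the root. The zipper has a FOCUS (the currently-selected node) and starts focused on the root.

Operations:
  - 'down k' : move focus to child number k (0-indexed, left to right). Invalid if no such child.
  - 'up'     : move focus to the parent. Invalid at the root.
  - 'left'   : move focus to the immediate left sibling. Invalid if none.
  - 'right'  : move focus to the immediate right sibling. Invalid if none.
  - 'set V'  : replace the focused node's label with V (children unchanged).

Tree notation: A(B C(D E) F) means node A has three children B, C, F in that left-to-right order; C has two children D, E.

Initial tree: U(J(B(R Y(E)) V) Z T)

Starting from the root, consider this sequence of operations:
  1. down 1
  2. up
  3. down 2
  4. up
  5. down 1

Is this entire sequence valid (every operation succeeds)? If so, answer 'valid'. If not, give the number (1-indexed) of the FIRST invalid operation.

Step 1 (down 1): focus=Z path=1 depth=1 children=[] left=['J'] right=['T'] parent=U
Step 2 (up): focus=U path=root depth=0 children=['J', 'Z', 'T'] (at root)
Step 3 (down 2): focus=T path=2 depth=1 children=[] left=['J', 'Z'] right=[] parent=U
Step 4 (up): focus=U path=root depth=0 children=['J', 'Z', 'T'] (at root)
Step 5 (down 1): focus=Z path=1 depth=1 children=[] left=['J'] right=['T'] parent=U

Answer: valid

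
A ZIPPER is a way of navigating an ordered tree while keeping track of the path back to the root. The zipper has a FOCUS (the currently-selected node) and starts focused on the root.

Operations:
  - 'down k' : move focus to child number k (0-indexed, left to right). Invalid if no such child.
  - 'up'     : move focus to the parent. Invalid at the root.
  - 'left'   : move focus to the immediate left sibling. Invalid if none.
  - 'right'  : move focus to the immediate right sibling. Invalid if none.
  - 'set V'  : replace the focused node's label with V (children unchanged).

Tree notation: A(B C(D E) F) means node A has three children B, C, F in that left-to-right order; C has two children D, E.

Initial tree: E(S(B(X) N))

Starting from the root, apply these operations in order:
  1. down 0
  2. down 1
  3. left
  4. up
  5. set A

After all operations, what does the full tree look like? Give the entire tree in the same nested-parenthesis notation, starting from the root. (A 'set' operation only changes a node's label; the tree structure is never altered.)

Step 1 (down 0): focus=S path=0 depth=1 children=['B', 'N'] left=[] right=[] parent=E
Step 2 (down 1): focus=N path=0/1 depth=2 children=[] left=['B'] right=[] parent=S
Step 3 (left): focus=B path=0/0 depth=2 children=['X'] left=[] right=['N'] parent=S
Step 4 (up): focus=S path=0 depth=1 children=['B', 'N'] left=[] right=[] parent=E
Step 5 (set A): focus=A path=0 depth=1 children=['B', 'N'] left=[] right=[] parent=E

Answer: E(A(B(X) N))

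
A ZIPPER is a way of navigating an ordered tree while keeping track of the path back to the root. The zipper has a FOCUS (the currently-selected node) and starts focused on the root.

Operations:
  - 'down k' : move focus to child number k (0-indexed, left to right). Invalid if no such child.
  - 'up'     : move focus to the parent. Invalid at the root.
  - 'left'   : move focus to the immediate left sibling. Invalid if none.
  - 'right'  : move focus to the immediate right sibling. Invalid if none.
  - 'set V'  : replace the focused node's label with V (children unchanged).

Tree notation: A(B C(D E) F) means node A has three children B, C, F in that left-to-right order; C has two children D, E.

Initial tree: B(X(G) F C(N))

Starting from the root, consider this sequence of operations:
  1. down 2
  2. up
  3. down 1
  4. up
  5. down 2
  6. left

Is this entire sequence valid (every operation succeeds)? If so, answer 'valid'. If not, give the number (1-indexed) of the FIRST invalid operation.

Step 1 (down 2): focus=C path=2 depth=1 children=['N'] left=['X', 'F'] right=[] parent=B
Step 2 (up): focus=B path=root depth=0 children=['X', 'F', 'C'] (at root)
Step 3 (down 1): focus=F path=1 depth=1 children=[] left=['X'] right=['C'] parent=B
Step 4 (up): focus=B path=root depth=0 children=['X', 'F', 'C'] (at root)
Step 5 (down 2): focus=C path=2 depth=1 children=['N'] left=['X', 'F'] right=[] parent=B
Step 6 (left): focus=F path=1 depth=1 children=[] left=['X'] right=['C'] parent=B

Answer: valid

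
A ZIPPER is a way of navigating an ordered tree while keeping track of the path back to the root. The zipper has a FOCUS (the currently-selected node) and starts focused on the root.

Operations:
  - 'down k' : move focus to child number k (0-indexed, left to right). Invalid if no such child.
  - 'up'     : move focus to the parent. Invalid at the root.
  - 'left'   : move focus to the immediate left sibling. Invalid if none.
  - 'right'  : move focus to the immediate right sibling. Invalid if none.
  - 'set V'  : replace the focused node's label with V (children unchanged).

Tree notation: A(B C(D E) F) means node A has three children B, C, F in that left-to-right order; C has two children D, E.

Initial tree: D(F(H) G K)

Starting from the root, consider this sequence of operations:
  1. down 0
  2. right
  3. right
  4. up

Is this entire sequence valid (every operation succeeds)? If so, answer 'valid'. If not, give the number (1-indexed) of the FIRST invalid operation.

Step 1 (down 0): focus=F path=0 depth=1 children=['H'] left=[] right=['G', 'K'] parent=D
Step 2 (right): focus=G path=1 depth=1 children=[] left=['F'] right=['K'] parent=D
Step 3 (right): focus=K path=2 depth=1 children=[] left=['F', 'G'] right=[] parent=D
Step 4 (up): focus=D path=root depth=0 children=['F', 'G', 'K'] (at root)

Answer: valid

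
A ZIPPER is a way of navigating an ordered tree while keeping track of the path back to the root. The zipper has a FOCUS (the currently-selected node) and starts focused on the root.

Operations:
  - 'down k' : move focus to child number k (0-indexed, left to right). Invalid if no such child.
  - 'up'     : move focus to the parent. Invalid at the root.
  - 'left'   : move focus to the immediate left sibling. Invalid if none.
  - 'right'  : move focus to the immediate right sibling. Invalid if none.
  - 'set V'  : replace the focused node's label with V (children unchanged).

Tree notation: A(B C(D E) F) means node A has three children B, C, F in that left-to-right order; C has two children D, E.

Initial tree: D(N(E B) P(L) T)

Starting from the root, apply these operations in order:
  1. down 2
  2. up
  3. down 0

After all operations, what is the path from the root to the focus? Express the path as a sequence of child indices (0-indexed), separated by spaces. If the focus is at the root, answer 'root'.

Answer: 0

Derivation:
Step 1 (down 2): focus=T path=2 depth=1 children=[] left=['N', 'P'] right=[] parent=D
Step 2 (up): focus=D path=root depth=0 children=['N', 'P', 'T'] (at root)
Step 3 (down 0): focus=N path=0 depth=1 children=['E', 'B'] left=[] right=['P', 'T'] parent=D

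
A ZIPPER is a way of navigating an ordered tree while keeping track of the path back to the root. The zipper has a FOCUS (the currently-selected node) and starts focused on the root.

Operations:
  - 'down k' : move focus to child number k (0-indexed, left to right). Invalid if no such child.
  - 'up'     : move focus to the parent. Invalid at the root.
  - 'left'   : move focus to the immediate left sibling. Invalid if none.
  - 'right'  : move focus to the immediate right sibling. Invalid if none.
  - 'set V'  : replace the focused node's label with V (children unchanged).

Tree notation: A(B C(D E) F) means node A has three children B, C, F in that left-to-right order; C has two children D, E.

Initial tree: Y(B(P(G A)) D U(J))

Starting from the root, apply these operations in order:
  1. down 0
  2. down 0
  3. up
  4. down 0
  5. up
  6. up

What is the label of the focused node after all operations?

Step 1 (down 0): focus=B path=0 depth=1 children=['P'] left=[] right=['D', 'U'] parent=Y
Step 2 (down 0): focus=P path=0/0 depth=2 children=['G', 'A'] left=[] right=[] parent=B
Step 3 (up): focus=B path=0 depth=1 children=['P'] left=[] right=['D', 'U'] parent=Y
Step 4 (down 0): focus=P path=0/0 depth=2 children=['G', 'A'] left=[] right=[] parent=B
Step 5 (up): focus=B path=0 depth=1 children=['P'] left=[] right=['D', 'U'] parent=Y
Step 6 (up): focus=Y path=root depth=0 children=['B', 'D', 'U'] (at root)

Answer: Y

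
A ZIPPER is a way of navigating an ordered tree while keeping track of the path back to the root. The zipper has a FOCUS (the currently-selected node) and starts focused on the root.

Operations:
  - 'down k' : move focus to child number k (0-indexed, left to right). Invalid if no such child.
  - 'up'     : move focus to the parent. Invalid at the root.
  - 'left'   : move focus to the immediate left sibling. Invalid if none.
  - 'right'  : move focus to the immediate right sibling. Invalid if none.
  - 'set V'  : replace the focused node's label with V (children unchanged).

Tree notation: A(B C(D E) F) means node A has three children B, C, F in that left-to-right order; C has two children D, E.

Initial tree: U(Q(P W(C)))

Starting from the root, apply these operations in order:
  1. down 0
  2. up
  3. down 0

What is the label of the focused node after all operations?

Answer: Q

Derivation:
Step 1 (down 0): focus=Q path=0 depth=1 children=['P', 'W'] left=[] right=[] parent=U
Step 2 (up): focus=U path=root depth=0 children=['Q'] (at root)
Step 3 (down 0): focus=Q path=0 depth=1 children=['P', 'W'] left=[] right=[] parent=U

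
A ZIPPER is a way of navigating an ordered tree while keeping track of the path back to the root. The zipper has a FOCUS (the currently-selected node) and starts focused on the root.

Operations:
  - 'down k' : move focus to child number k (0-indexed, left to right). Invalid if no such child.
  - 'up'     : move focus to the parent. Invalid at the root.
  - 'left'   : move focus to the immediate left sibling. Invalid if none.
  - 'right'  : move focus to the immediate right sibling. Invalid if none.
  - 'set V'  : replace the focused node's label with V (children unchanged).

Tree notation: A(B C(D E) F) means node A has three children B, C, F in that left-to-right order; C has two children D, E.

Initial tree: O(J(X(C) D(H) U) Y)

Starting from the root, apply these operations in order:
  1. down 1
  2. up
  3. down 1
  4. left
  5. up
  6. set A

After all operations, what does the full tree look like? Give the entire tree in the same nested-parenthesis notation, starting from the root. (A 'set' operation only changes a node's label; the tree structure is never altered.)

Answer: A(J(X(C) D(H) U) Y)

Derivation:
Step 1 (down 1): focus=Y path=1 depth=1 children=[] left=['J'] right=[] parent=O
Step 2 (up): focus=O path=root depth=0 children=['J', 'Y'] (at root)
Step 3 (down 1): focus=Y path=1 depth=1 children=[] left=['J'] right=[] parent=O
Step 4 (left): focus=J path=0 depth=1 children=['X', 'D', 'U'] left=[] right=['Y'] parent=O
Step 5 (up): focus=O path=root depth=0 children=['J', 'Y'] (at root)
Step 6 (set A): focus=A path=root depth=0 children=['J', 'Y'] (at root)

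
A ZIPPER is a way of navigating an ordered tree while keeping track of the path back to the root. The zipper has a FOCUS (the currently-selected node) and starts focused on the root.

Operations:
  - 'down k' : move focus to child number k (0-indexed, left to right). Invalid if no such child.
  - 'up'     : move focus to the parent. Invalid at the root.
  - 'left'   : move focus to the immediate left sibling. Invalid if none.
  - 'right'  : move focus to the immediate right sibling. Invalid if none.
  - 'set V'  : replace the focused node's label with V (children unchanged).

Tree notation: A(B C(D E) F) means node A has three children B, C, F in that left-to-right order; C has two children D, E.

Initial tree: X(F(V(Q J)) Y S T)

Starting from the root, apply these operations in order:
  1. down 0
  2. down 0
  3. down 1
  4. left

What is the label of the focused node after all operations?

Answer: Q

Derivation:
Step 1 (down 0): focus=F path=0 depth=1 children=['V'] left=[] right=['Y', 'S', 'T'] parent=X
Step 2 (down 0): focus=V path=0/0 depth=2 children=['Q', 'J'] left=[] right=[] parent=F
Step 3 (down 1): focus=J path=0/0/1 depth=3 children=[] left=['Q'] right=[] parent=V
Step 4 (left): focus=Q path=0/0/0 depth=3 children=[] left=[] right=['J'] parent=V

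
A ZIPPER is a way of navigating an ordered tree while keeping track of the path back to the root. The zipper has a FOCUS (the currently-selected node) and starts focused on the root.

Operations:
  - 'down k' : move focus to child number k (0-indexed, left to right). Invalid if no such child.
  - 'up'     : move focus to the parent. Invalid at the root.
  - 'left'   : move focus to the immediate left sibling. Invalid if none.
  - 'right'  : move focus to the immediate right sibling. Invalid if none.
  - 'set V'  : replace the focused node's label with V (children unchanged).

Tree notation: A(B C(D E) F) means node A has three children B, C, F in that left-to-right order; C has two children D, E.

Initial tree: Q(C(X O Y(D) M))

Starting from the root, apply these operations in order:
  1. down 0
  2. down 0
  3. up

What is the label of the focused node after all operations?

Answer: C

Derivation:
Step 1 (down 0): focus=C path=0 depth=1 children=['X', 'O', 'Y', 'M'] left=[] right=[] parent=Q
Step 2 (down 0): focus=X path=0/0 depth=2 children=[] left=[] right=['O', 'Y', 'M'] parent=C
Step 3 (up): focus=C path=0 depth=1 children=['X', 'O', 'Y', 'M'] left=[] right=[] parent=Q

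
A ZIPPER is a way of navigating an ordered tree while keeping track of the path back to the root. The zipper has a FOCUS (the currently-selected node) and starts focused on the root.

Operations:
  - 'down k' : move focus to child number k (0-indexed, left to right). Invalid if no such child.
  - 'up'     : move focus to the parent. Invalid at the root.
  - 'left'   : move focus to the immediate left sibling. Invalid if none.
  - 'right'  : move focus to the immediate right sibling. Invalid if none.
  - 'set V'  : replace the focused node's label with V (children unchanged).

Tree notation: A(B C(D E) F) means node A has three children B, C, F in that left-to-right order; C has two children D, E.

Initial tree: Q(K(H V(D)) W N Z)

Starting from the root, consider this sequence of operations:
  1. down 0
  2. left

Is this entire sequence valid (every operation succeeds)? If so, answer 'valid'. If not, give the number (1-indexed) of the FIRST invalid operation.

Answer: 2

Derivation:
Step 1 (down 0): focus=K path=0 depth=1 children=['H', 'V'] left=[] right=['W', 'N', 'Z'] parent=Q
Step 2 (left): INVALID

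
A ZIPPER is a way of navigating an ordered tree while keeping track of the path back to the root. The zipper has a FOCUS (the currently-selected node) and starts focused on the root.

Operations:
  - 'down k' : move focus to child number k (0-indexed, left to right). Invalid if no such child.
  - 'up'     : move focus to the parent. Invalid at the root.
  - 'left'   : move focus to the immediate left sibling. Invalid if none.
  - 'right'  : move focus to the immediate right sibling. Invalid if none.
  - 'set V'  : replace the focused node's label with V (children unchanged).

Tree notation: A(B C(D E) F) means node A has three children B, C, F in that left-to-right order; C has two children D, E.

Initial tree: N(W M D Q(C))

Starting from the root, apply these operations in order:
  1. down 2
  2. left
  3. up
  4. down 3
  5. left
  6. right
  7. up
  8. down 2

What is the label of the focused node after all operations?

Answer: D

Derivation:
Step 1 (down 2): focus=D path=2 depth=1 children=[] left=['W', 'M'] right=['Q'] parent=N
Step 2 (left): focus=M path=1 depth=1 children=[] left=['W'] right=['D', 'Q'] parent=N
Step 3 (up): focus=N path=root depth=0 children=['W', 'M', 'D', 'Q'] (at root)
Step 4 (down 3): focus=Q path=3 depth=1 children=['C'] left=['W', 'M', 'D'] right=[] parent=N
Step 5 (left): focus=D path=2 depth=1 children=[] left=['W', 'M'] right=['Q'] parent=N
Step 6 (right): focus=Q path=3 depth=1 children=['C'] left=['W', 'M', 'D'] right=[] parent=N
Step 7 (up): focus=N path=root depth=0 children=['W', 'M', 'D', 'Q'] (at root)
Step 8 (down 2): focus=D path=2 depth=1 children=[] left=['W', 'M'] right=['Q'] parent=N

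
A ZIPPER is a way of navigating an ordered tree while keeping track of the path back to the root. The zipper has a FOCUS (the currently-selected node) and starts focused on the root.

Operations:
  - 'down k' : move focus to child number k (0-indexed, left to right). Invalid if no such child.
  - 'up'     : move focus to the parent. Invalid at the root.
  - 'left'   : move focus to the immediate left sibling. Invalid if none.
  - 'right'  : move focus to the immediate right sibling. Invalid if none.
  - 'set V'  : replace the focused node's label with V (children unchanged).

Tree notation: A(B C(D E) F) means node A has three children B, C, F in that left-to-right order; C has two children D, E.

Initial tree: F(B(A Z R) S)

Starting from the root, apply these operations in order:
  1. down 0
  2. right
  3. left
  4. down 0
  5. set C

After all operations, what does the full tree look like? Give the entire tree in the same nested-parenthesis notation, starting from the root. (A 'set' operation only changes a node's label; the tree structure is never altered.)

Step 1 (down 0): focus=B path=0 depth=1 children=['A', 'Z', 'R'] left=[] right=['S'] parent=F
Step 2 (right): focus=S path=1 depth=1 children=[] left=['B'] right=[] parent=F
Step 3 (left): focus=B path=0 depth=1 children=['A', 'Z', 'R'] left=[] right=['S'] parent=F
Step 4 (down 0): focus=A path=0/0 depth=2 children=[] left=[] right=['Z', 'R'] parent=B
Step 5 (set C): focus=C path=0/0 depth=2 children=[] left=[] right=['Z', 'R'] parent=B

Answer: F(B(C Z R) S)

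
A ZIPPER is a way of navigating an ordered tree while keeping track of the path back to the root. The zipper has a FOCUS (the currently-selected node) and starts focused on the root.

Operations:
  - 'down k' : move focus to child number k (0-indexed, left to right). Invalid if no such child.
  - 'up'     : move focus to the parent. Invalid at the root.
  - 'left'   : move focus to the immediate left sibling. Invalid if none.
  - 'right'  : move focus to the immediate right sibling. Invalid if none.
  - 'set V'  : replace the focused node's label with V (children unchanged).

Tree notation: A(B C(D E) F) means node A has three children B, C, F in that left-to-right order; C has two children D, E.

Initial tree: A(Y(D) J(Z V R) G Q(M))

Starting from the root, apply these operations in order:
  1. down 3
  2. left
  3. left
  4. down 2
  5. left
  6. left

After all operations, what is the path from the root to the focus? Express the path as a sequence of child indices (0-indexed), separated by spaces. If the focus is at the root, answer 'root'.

Answer: 1 0

Derivation:
Step 1 (down 3): focus=Q path=3 depth=1 children=['M'] left=['Y', 'J', 'G'] right=[] parent=A
Step 2 (left): focus=G path=2 depth=1 children=[] left=['Y', 'J'] right=['Q'] parent=A
Step 3 (left): focus=J path=1 depth=1 children=['Z', 'V', 'R'] left=['Y'] right=['G', 'Q'] parent=A
Step 4 (down 2): focus=R path=1/2 depth=2 children=[] left=['Z', 'V'] right=[] parent=J
Step 5 (left): focus=V path=1/1 depth=2 children=[] left=['Z'] right=['R'] parent=J
Step 6 (left): focus=Z path=1/0 depth=2 children=[] left=[] right=['V', 'R'] parent=J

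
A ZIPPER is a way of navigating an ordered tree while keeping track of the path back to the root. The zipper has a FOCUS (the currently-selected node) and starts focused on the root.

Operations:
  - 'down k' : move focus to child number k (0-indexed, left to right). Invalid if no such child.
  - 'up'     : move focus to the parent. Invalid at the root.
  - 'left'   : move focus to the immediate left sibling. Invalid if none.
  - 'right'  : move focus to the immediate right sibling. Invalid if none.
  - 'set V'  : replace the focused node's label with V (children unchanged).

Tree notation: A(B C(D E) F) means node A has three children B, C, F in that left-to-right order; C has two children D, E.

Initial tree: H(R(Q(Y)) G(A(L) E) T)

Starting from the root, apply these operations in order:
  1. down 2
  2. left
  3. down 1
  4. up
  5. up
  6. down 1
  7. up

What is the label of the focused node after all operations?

Answer: H

Derivation:
Step 1 (down 2): focus=T path=2 depth=1 children=[] left=['R', 'G'] right=[] parent=H
Step 2 (left): focus=G path=1 depth=1 children=['A', 'E'] left=['R'] right=['T'] parent=H
Step 3 (down 1): focus=E path=1/1 depth=2 children=[] left=['A'] right=[] parent=G
Step 4 (up): focus=G path=1 depth=1 children=['A', 'E'] left=['R'] right=['T'] parent=H
Step 5 (up): focus=H path=root depth=0 children=['R', 'G', 'T'] (at root)
Step 6 (down 1): focus=G path=1 depth=1 children=['A', 'E'] left=['R'] right=['T'] parent=H
Step 7 (up): focus=H path=root depth=0 children=['R', 'G', 'T'] (at root)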